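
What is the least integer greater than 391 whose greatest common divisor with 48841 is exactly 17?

Multiples of 17 above 391: 17·24, 17·25, … . Need the cofactor coprime to 48841/17 = 2873.
Checking s = 24, 25, … the first with gcd(s, 2873) = 1 is s = 24, giving 408.

408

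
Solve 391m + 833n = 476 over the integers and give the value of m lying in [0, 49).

14

Euclid: 833 = 2·391 + 51; 391 = 7·51 + 34; 51 = 1·34 + 17; 34 = 2·17 + 0 → gcd = 17; 476 = 17·28.
Back-substitution yields 391·(-17) + 833·(8) = 17, so one solution is m = -17·28 = -476, n = 8·28 = 224.
Solutions in m differ by 833/17 = 49; the one in [0, 49) is -476 mod 49 = 14.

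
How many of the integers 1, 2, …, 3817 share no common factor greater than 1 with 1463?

Prime factors of 1463: 7, 11, 19. Count integers ≤ 3817 divisible by none of them.
By inclusion–exclusion: 3817 − ⌊3817/7⌋ − ⌊3817/11⌋ − ⌊3817/19⌋ + ⌊3817/77⌋ + ⌊3817/133⌋ + ⌊3817/209⌋ − ⌊3817/1463⌋ = 2818.

2818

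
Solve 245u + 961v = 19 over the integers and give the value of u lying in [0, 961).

Reduce mod 961: 245u ≡ 19 (mod 961). With g = gcd(245, 961) = 1 dividing 19, divide through: 245u ≡ 19 (mod 961).
Since gcd(245, 961) = 1, u ≡ 19·(245)⁻¹ ≡ 4 (mod 961). Smallest non-negative: 4.

4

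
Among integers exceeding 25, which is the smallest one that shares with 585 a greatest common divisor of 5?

Multiples of 5 above 25: 5·6, 5·7, … . Need the cofactor coprime to 585/5 = 117.
Checking s = 6, 7, … the first with gcd(s, 117) = 1 is s = 7, giving 35.

35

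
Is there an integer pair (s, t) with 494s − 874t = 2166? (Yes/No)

By Bézout, 494s − 874t = 2166 has integer solutions iff gcd(494, 874) | 2166.
Euclid: 874 = 1·494 + 380; 494 = 1·380 + 114; 380 = 3·114 + 38; 114 = 3·38 + 0. gcd = 38; 2166 mod 38 = 0. Yes.

Yes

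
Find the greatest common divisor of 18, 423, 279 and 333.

9

gcd(18, 423): 423 = 23·18 + 9; 18 = 2·9 + 0 → 9
gcd(9, 279): 279 = 31·9 + 0 → 9
gcd(9, 333): 333 = 37·9 + 0 → 9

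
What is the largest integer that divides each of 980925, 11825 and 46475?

275

gcd(980925, 11825): 980925 = 82·11825 + 11275; 11825 = 1·11275 + 550; 11275 = 20·550 + 275; 550 = 2·275 + 0 → 275
gcd(275, 46475): 46475 = 169·275 + 0 → 275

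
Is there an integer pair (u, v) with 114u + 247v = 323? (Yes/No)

By Bézout, 114u + 247v = 323 has integer solutions iff gcd(114, 247) | 323.
Euclid: 247 = 2·114 + 19; 114 = 6·19 + 0. gcd = 19; 323 mod 19 = 0. Yes.

Yes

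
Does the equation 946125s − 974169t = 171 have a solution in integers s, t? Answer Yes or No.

Yes

gcd(946125, 974169): 974169 = 1·946125 + 28044; 946125 = 33·28044 + 20673; 28044 = 1·20673 + 7371; 20673 = 2·7371 + 5931; 7371 = 1·5931 + 1440; 5931 = 4·1440 + 171; 1440 = 8·171 + 72; 171 = 2·72 + 27; 72 = 2·27 + 18; 27 = 1·18 + 9; 18 = 2·9 + 0 → 9
9 divides 171, so a solution exists.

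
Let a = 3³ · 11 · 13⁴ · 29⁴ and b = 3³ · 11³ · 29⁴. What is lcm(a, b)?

max exponent per prime: 3³ · 11³ · 13⁴ · 29⁴ = 725950853959617

725950853959617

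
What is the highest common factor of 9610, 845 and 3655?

5

gcd(9610, 845): 9610 = 11·845 + 315; 845 = 2·315 + 215; 315 = 1·215 + 100; 215 = 2·100 + 15; 100 = 6·15 + 10; 15 = 1·10 + 5; 10 = 2·5 + 0 → 5
gcd(5, 3655): 3655 = 731·5 + 0 → 5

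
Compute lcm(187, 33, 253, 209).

lcm(187, 33) = 187·33/gcd = 6171/11 = 561
lcm(561, 253) = 561·253/gcd = 141933/11 = 12903
lcm(12903, 209) = 12903·209/gcd = 2696727/11 = 245157

245157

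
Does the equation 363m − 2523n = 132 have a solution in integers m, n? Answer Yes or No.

Yes

By Bézout, 363m − 2523n = 132 has integer solutions iff gcd(363, 2523) | 132.
Euclid: 2523 = 6·363 + 345; 363 = 1·345 + 18; 345 = 19·18 + 3; 18 = 6·3 + 0. gcd = 3; 132 mod 3 = 0. Yes.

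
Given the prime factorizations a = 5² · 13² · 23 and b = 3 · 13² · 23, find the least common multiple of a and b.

max exponent per prime: 3 · 5² · 13² · 23 = 291525

291525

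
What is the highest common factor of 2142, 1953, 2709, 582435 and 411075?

2142 = 2 · 3² · 7 · 17; 1953 = 3² · 7 · 31; 2709 = 3² · 7 · 43; 582435 = 3² · 5 · 7 · 43²; 411075 = 3⁴ · 5² · 7 · 29
gcd takes min exponent of each prime: 3² · 7 = 63

63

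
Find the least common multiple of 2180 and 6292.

3429140

2180 = 2² · 5 · 109; 6292 = 2² · 11² · 13
max exponents: 2² · 5 · 11² · 13 · 109 = 3429140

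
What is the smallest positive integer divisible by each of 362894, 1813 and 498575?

lcm(362894, 1813) = 362894·1813/gcd = 657926822/49 = 13427078
lcm(13427078, 498575) = 13427078·498575/gcd = 6694405413850/1813 = 3692446450

3692446450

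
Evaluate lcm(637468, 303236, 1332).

392499884556

637468 = 2² · 13² · 23 · 41; 303236 = 2² · 41 · 43²; 1332 = 2² · 3² · 37
lcm takes max exponent of each prime: 2² · 3² · 13² · 23 · 37 · 41 · 43² = 392499884556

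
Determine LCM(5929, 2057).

100793

gcd first: 5929 = 2·2057 + 1815; 2057 = 1·1815 + 242; 1815 = 7·242 + 121; 242 = 2·121 + 0 → gcd = 121
lcm = 5929·2057/gcd = 12195953/121 = 100793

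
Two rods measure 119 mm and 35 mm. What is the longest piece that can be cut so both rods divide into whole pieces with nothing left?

Euclid: 119 = 3·35 + 14; 35 = 2·14 + 7; 14 = 2·7 + 0. Last nonzero remainder: 7.

7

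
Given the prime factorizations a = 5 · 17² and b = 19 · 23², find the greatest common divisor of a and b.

min exponent per shared prime: (none) = 1

1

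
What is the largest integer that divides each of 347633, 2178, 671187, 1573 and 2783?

gcd(347633, 2178): 347633 = 159·2178 + 1331; 2178 = 1·1331 + 847; 1331 = 1·847 + 484; 847 = 1·484 + 363; 484 = 1·363 + 121; 363 = 3·121 + 0 → 121
gcd(121, 671187): 671187 = 5547·121 + 0 → 121
gcd(121, 1573): 1573 = 13·121 + 0 → 121
gcd(121, 2783): 2783 = 23·121 + 0 → 121

121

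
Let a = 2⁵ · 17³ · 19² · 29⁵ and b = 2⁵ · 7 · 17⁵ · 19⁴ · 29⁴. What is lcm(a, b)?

850152856796095429472

max exponent per prime: 2⁵ · 7 · 17⁵ · 19⁴ · 29⁵ = 850152856796095429472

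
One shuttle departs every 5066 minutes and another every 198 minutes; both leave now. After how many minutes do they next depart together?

gcd first: 5066 = 25·198 + 116; 198 = 1·116 + 82; 116 = 1·82 + 34; 82 = 2·34 + 14; 34 = 2·14 + 6; 14 = 2·6 + 2; 6 = 3·2 + 0 → gcd = 2
lcm = 5066·198/gcd = 1003068/2 = 501534

501534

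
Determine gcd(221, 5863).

221 = 13 · 17
5863 = 11 · 13 · 41
Common: 13 = 13

13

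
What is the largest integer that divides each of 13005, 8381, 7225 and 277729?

289

gcd(13005, 8381): 13005 = 1·8381 + 4624; 8381 = 1·4624 + 3757; 4624 = 1·3757 + 867; 3757 = 4·867 + 289; 867 = 3·289 + 0 → 289
gcd(289, 7225): 7225 = 25·289 + 0 → 289
gcd(289, 277729): 277729 = 961·289 + 0 → 289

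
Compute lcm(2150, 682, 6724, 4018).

120777664700

2150 = 2 · 5² · 43; 682 = 2 · 11 · 31; 6724 = 2² · 41²; 4018 = 2 · 7² · 41
lcm takes max exponent of each prime: 2² · 5² · 7² · 11 · 31 · 41² · 43 = 120777664700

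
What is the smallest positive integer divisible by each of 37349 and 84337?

37349 = 13³ · 17; 84337 = 11² · 17 · 41
max exponents: 11² · 13³ · 17 · 41 = 185288389

185288389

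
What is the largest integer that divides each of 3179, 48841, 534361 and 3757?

gcd(3179, 48841): 48841 = 15·3179 + 1156; 3179 = 2·1156 + 867; 1156 = 1·867 + 289; 867 = 3·289 + 0 → 289
gcd(289, 534361): 534361 = 1849·289 + 0 → 289
gcd(289, 3757): 3757 = 13·289 + 0 → 289

289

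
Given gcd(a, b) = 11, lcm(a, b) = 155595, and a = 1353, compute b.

a·b = gcd·lcm = 11·155595 = 1711545, so b = 1711545/1353 = 1265.

1265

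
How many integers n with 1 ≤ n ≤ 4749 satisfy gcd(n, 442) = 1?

442 = 2·13·17. Inclusion–exclusion on these primes:
4749 − ⌊4749/2⌋ − ⌊4749/13⌋ − ⌊4749/17⌋ + ⌊4749/26⌋ + ⌊4749/34⌋ + ⌊4749/221⌋ − ⌊4749/442⌋ = 2063

2063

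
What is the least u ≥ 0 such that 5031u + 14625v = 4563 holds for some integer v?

Reduce mod 14625: 5031u ≡ 4563 (mod 14625). With g = gcd(5031, 14625) = 117 dividing 4563, divide through: 43u ≡ 39 (mod 125).
Since gcd(43, 125) = 1, u ≡ 39·(43)⁻¹ ≡ 123 (mod 125). Smallest non-negative: 123.

123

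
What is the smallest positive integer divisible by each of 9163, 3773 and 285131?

33930589

lcm(9163, 3773) = 9163·3773/gcd = 34571999/539 = 64141
lcm(64141, 285131) = 64141·285131/gcd = 18288587471/539 = 33930589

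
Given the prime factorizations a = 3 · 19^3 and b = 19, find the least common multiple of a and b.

20577

max exponent per prime: 3 · 19^3 = 20577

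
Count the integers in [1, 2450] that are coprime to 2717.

1949

2717 = 11·13·19. Inclusion–exclusion on these primes:
2450 − ⌊2450/11⌋ − ⌊2450/13⌋ − ⌊2450/19⌋ + ⌊2450/143⌋ + ⌊2450/209⌋ + ⌊2450/247⌋ − ⌊2450/2717⌋ = 1949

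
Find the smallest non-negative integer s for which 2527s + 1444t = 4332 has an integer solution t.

0

gcd(2527, 1444) = 361 (Euclid: 2527 = 1·1444 + 1083; 1444 = 1·1083 + 361; 1083 = 3·361 + 0), and 361 | 4332.
Extended Euclid: 2527·(-1) + 1444·(2) = 361. Scale by 12: s₀ = -12.
General solution s = s₀ + 4k; reducing mod 4 gives s = 0 (and t = 3).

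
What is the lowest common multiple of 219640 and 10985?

482549080

219640 = 2³ · 5 · 17² · 19; 10985 = 5 · 13³
max exponents: 2³ · 5 · 13³ · 17² · 19 = 482549080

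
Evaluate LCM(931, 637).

931 = 7² · 19; 637 = 7² · 13
max exponents: 7² · 13 · 19 = 12103

12103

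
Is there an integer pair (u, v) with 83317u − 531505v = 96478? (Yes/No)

gcd(83317, 531505): 531505 = 6·83317 + 31603; 83317 = 2·31603 + 20111; 31603 = 1·20111 + 11492; 20111 = 1·11492 + 8619; 11492 = 1·8619 + 2873; 8619 = 3·2873 + 0 → 2873
2873 does not divide 96478, so a solution does not exist.

No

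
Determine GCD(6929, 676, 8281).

gcd(6929, 676): 6929 = 10·676 + 169; 676 = 4·169 + 0 → 169
gcd(169, 8281): 8281 = 49·169 + 0 → 169

169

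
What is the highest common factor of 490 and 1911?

Euclid: 1911 = 3·490 + 441; 490 = 1·441 + 49; 441 = 9·49 + 0. Last nonzero remainder: 49.

49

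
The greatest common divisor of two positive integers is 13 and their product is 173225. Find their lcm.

13325

gcd·lcm = product, so lcm = 173225/13 = 13325.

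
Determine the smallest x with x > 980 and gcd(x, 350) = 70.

1120

gcd(x, 350) = 70 forces 70 | x; write x = 70s. Then gcd(70s, 70·5) = 70·gcd(s, 5), so need gcd(s, 5) = 1.
70s > 980 gives s ≥ 15. The least s ≥ 15 coprime to 5 is 16, so x = 70·16 = 1120.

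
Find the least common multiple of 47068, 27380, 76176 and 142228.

5896316097710640

47068 = 2² · 7 · 41²; 27380 = 2² · 5 · 37²; 76176 = 2⁴ · 3² · 23²; 142228 = 2² · 31² · 37
lcm takes max exponent of each prime: 2⁴ · 3² · 5 · 7 · 23² · 31² · 37² · 41² = 5896316097710640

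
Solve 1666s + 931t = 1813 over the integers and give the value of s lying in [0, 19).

Reduce mod 931: 1666s ≡ 1813 (mod 931). With g = gcd(1666, 931) = 49 dividing 1813, divide through: 34s ≡ 37 (mod 19).
Since gcd(34, 19) = 1, s ≡ 37·(34)⁻¹ ≡ 5 (mod 19). Smallest non-negative: 5.

5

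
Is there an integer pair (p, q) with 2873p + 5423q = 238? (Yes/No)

Yes

By Bézout, 2873p + 5423q = 238 has integer solutions iff gcd(2873, 5423) | 238.
Euclid: 5423 = 1·2873 + 2550; 2873 = 1·2550 + 323; 2550 = 7·323 + 289; 323 = 1·289 + 34; 289 = 8·34 + 17; 34 = 2·17 + 0. gcd = 17; 238 mod 17 = 0. Yes.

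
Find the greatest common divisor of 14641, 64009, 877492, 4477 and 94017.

121

14641 = 11⁴; 64009 = 11² · 23²; 877492 = 2² · 7² · 11² · 37; 4477 = 11² · 37; 94017 = 3 · 7 · 11² · 37
gcd takes min exponent of each prime: 11² = 121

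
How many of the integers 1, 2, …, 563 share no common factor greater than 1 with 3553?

3553 = 11·17·19. Inclusion–exclusion on these primes:
563 − ⌊563/11⌋ − ⌊563/17⌋ − ⌊563/19⌋ + ⌊563/187⌋ + ⌊563/209⌋ + ⌊563/323⌋ − ⌊563/3553⌋ = 456

456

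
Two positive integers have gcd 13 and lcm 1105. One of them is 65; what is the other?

Using ab = gcd(a,b)·lcm(a,b) = 13·1105 = 14365, we get b = 14365/65 = 221.

221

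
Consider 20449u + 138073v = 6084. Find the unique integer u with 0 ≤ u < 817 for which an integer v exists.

Euclid: 138073 = 6·20449 + 15379; 20449 = 1·15379 + 5070; 15379 = 3·5070 + 169; 5070 = 30·169 + 0 → gcd = 169; 6084 = 169·36.
Back-substitution yields 20449·(-27) + 138073·(4) = 169, so one solution is u = -27·36 = -972, v = 4·36 = 144.
Solutions in u differ by 138073/169 = 817; the one in [0, 817) is -972 mod 817 = 662.

662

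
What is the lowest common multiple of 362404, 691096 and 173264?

362404 = 2² · 7² · 43²; 691096 = 2³ · 7² · 41 · 43; 173264 = 2⁴ · 7² · 13 · 17
lcm takes max exponent of each prime: 2⁴ · 7² · 13 · 17 · 41 · 43² = 13134970576

13134970576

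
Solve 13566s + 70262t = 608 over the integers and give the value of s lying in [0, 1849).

461

Reduce mod 70262: 13566s ≡ 608 (mod 70262). With g = gcd(13566, 70262) = 38 dividing 608, divide through: 357s ≡ 16 (mod 1849).
Since gcd(357, 1849) = 1, s ≡ 16·(357)⁻¹ ≡ 461 (mod 1849). Smallest non-negative: 461.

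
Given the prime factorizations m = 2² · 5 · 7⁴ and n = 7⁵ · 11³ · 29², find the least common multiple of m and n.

max exponent per prime: 2² · 5 · 7⁵ · 11³ · 29² = 376265367940

376265367940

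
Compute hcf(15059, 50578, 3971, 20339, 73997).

15059 = 11 · 37²; 50578 = 2 · 11³ · 19; 3971 = 11 · 19²; 20339 = 11 · 43²; 73997 = 7 · 11 · 31²
gcd takes min exponent of each prime: 11 = 11

11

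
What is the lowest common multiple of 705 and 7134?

gcd first: 7134 = 10·705 + 84; 705 = 8·84 + 33; 84 = 2·33 + 18; 33 = 1·18 + 15; 18 = 1·15 + 3; 15 = 5·3 + 0 → gcd = 3
lcm = 705·7134/gcd = 5029470/3 = 1676490

1676490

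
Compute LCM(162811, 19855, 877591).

179906155

162811 = 11 · 19² · 41; 19855 = 5 · 11 · 19²; 877591 = 11 · 13 · 17 · 19²
lcm takes max exponent of each prime: 5 · 11 · 13 · 17 · 19² · 41 = 179906155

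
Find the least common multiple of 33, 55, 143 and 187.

36465

33 = 3 · 11; 55 = 5 · 11; 143 = 11 · 13; 187 = 11 · 17
lcm takes max exponent of each prime: 3 · 5 · 11 · 13 · 17 = 36465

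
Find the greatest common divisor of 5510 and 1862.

5510 = 2 · 5 · 19 · 29
1862 = 2 · 7² · 19
Common: 2 · 19 = 38

38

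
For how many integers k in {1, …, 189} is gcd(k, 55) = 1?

138

55 = 5·11. Inclusion–exclusion on these primes:
189 − ⌊189/5⌋ − ⌊189/11⌋ + ⌊189/55⌋ = 138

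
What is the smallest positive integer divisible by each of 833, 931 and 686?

833 = 7² · 17; 931 = 7² · 19; 686 = 2 · 7³
lcm takes max exponent of each prime: 2 · 7³ · 17 · 19 = 221578

221578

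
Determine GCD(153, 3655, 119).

153 = 3² · 17; 3655 = 5 · 17 · 43; 119 = 7 · 17
gcd takes min exponent of each prime: 17 = 17

17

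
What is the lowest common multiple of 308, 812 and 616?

17864

lcm(308, 812) = 308·812/gcd = 250096/28 = 8932
lcm(8932, 616) = 8932·616/gcd = 5502112/308 = 17864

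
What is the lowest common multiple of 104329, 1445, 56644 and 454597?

104329 = 17² · 19²; 1445 = 5 · 17²; 56644 = 2² · 7² · 17²; 454597 = 11² · 13 · 17²
lcm takes max exponent of each prime: 2² · 5 · 7² · 11² · 13 · 17² · 19² = 160827326660

160827326660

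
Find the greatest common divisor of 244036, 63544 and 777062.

244036 = 2² · 13² · 19²; 63544 = 2³ · 13² · 47; 777062 = 2 · 11² · 13² · 19
gcd takes min exponent of each prime: 2 · 13² = 338

338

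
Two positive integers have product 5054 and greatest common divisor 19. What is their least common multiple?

gcd·lcm = product, so lcm = 5054/19 = 266.

266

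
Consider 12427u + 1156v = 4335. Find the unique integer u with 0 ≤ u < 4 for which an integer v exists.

1

gcd(12427, 1156) = 289 (Euclid: 12427 = 10·1156 + 867; 1156 = 1·867 + 289; 867 = 3·289 + 0), and 289 | 4335.
Extended Euclid: 12427·(-1) + 1156·(11) = 289. Scale by 15: u₀ = -15.
General solution u = u₀ + 4t; reducing mod 4 gives u = 1 (and v = -7).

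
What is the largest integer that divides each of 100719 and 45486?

3249

100719 = 3² · 19² · 31
45486 = 2 · 3² · 7 · 19²
Common: 3² · 19² = 3249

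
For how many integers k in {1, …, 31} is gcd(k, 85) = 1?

85 = 5·17. Inclusion–exclusion on these primes:
31 − ⌊31/5⌋ − ⌊31/17⌋ + ⌊31/85⌋ = 24

24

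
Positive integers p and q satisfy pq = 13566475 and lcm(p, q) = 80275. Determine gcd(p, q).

169

gcd·lcm = product, so gcd = 13566475/80275 = 169.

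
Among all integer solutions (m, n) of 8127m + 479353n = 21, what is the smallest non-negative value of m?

gcd(8127, 479353) = 7 (Euclid: 479353 = 58·8127 + 7987; 8127 = 1·7987 + 140; 7987 = 57·140 + 7; 140 = 20·7 + 0), and 7 | 21.
Extended Euclid: 8127·(-3421) + 479353·(58) = 7. Scale by 3: m₀ = -10263.
General solution m = m₀ + 68479t; reducing mod 68479 gives m = 58216 (and n = -987).

58216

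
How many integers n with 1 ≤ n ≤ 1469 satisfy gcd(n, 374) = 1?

629

Prime factors of 374: 2, 11, 17. Count integers ≤ 1469 divisible by none of them.
By inclusion–exclusion: 1469 − ⌊1469/2⌋ − ⌊1469/11⌋ − ⌊1469/17⌋ + ⌊1469/22⌋ + ⌊1469/34⌋ + ⌊1469/187⌋ − ⌊1469/374⌋ = 629.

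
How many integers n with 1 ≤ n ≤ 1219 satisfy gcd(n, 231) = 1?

633

231 = 3·7·11. Inclusion–exclusion on these primes:
1219 − ⌊1219/3⌋ − ⌊1219/7⌋ − ⌊1219/11⌋ + ⌊1219/21⌋ + ⌊1219/33⌋ + ⌊1219/77⌋ − ⌊1219/231⌋ = 633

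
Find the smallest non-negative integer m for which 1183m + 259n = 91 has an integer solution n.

20

gcd(1183, 259) = 7 (Euclid: 1183 = 4·259 + 147; 259 = 1·147 + 112; 147 = 1·112 + 35; 112 = 3·35 + 7; 35 = 5·7 + 0), and 7 | 91.
Extended Euclid: 1183·(-7) + 259·(32) = 7. Scale by 13: m₀ = -91.
General solution m = m₀ + 37t; reducing mod 37 gives m = 20 (and n = -91).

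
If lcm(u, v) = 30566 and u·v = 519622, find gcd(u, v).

17

From gcd × lcm = uv: gcd = 519622 / 30566 = 17.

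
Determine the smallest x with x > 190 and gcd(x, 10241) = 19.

228

gcd(x, 10241) = 19 forces 19 | x; write x = 19s. Then gcd(19s, 19·539) = 19·gcd(s, 539), so need gcd(s, 539) = 1.
19s > 190 gives s ≥ 11. The least s ≥ 11 coprime to 539 is 12, so x = 19·12 = 228.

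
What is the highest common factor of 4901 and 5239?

4901 = 13² · 29
5239 = 13² · 31
Common: 13² = 169

169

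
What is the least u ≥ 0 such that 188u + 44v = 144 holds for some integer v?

Reduce mod 44: 188u ≡ 144 (mod 44). With g = gcd(188, 44) = 4 dividing 144, divide through: 47u ≡ 36 (mod 11).
Since gcd(47, 11) = 1, u ≡ 36·(47)⁻¹ ≡ 1 (mod 11). Smallest non-negative: 1.

1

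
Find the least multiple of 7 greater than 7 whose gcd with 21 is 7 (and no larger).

21 = 7·3. Any a with gcd(a, 21) = 7 is a multiple of 7, say 7s, with s coprime to 3.
Need s > 7/7, so s ≥ 2. First s ≥ 2 with gcd(s, 3) = 1 is s = 2. Thus a = 7·2 = 14.

14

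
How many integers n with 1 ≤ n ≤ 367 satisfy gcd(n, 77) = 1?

Prime factors of 77: 7, 11. Count integers ≤ 367 divisible by none of them.
By inclusion–exclusion: 367 − ⌊367/7⌋ − ⌊367/11⌋ + ⌊367/77⌋ = 286.

286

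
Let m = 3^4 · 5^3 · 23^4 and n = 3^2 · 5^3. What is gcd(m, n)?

1125

min exponent per shared prime: 3^2 · 5^3 = 1125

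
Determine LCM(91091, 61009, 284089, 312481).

lcm(91091, 61009) = 91091·61009/gcd = 5557370819/169 = 32883851
lcm(32883851, 284089) = 32883851·284089/gcd = 9341940346739/169 = 55277753531
lcm(55277753531, 312481) = 55277753531·312481/gcd = 17273247701120411/169 = 102208566278819

102208566278819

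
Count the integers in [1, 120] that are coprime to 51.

Prime factors of 51: 3, 17. Count integers ≤ 120 divisible by none of them.
By inclusion–exclusion: 120 − ⌊120/3⌋ − ⌊120/17⌋ + ⌊120/51⌋ = 75.

75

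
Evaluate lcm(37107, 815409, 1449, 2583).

452900174643

lcm(37107, 815409) = 37107·815409/gcd = 30257381763/63 = 480275901
lcm(480275901, 1449) = 480275901·1449/gcd = 695919780549/63 = 11046345723
lcm(11046345723, 2583) = 11046345723·2583/gcd = 28532711002509/63 = 452900174643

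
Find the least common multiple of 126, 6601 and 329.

5584446

126 = 2 · 3² · 7; 6601 = 7 · 23 · 41; 329 = 7 · 47
lcm takes max exponent of each prime: 2 · 3² · 7 · 23 · 41 · 47 = 5584446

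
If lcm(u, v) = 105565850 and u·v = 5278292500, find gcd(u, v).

50

gcd·lcm = product, so gcd = 5278292500/105565850 = 50.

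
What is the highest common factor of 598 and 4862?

26

Euclid: 4862 = 8·598 + 78; 598 = 7·78 + 52; 78 = 1·52 + 26; 52 = 2·26 + 0. Last nonzero remainder: 26.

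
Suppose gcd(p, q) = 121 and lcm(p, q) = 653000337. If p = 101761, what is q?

Using pq = gcd(p,q)·lcm(p,q) = 121·653000337 = 79013040777, we get q = 79013040777/101761 = 776457.

776457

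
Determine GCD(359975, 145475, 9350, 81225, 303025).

gcd(359975, 145475): 359975 = 2·145475 + 69025; 145475 = 2·69025 + 7425; 69025 = 9·7425 + 2200; 7425 = 3·2200 + 825; 2200 = 2·825 + 550; 825 = 1·550 + 275; 550 = 2·275 + 0 → 275
gcd(275, 9350): 9350 = 34·275 + 0 → 275
gcd(275, 81225): 81225 = 295·275 + 100; 275 = 2·100 + 75; 100 = 1·75 + 25; 75 = 3·25 + 0 → 25
gcd(25, 303025): 303025 = 12121·25 + 0 → 25

25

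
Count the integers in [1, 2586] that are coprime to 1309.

1896

Prime factors of 1309: 7, 11, 17. Count integers ≤ 2586 divisible by none of them.
By inclusion–exclusion: 2586 − ⌊2586/7⌋ − ⌊2586/11⌋ − ⌊2586/17⌋ + ⌊2586/77⌋ + ⌊2586/119⌋ + ⌊2586/187⌋ − ⌊2586/1309⌋ = 1896.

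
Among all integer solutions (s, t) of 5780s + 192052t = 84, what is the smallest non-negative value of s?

17710

gcd(5780, 192052) = 4 (Euclid: 192052 = 33·5780 + 1312; 5780 = 4·1312 + 532; 1312 = 2·532 + 248; 532 = 2·248 + 36; 248 = 6·36 + 32; 36 = 1·32 + 4; 32 = 8·4 + 0), and 4 | 84.
Extended Euclid: 5780·(5416) + 192052·(-163) = 4. Scale by 21: s₀ = 113736.
General solution s = s₀ + 48013k; reducing mod 48013 gives s = 17710 (and t = -533).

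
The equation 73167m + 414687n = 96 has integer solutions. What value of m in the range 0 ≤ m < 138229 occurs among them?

29880

gcd(73167, 414687) = 3 (Euclid: 414687 = 5·73167 + 48852; 73167 = 1·48852 + 24315; 48852 = 2·24315 + 222; 24315 = 109·222 + 117; 222 = 1·117 + 105; 117 = 1·105 + 12; 105 = 8·12 + 9; 12 = 1·9 + 3; 9 = 3·3 + 0), and 3 | 96.
Extended Euclid: 73167·(35491) + 414687·(-6262) = 3. Scale by 32: m₀ = 1135712.
General solution m = m₀ + 138229t; reducing mod 138229 gives m = 29880 (and n = -5272).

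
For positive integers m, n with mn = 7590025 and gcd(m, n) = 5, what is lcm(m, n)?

1518005

Since gcd(m,n)·lcm(m,n) = mn, lcm = 7590025/5 = 1518005.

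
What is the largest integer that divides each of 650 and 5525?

325

650 = 2 · 5² · 13
5525 = 5² · 13 · 17
Common: 5² · 13 = 325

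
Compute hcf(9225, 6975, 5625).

225

gcd(9225, 6975): 9225 = 1·6975 + 2250; 6975 = 3·2250 + 225; 2250 = 10·225 + 0 → 225
gcd(225, 5625): 5625 = 25·225 + 0 → 225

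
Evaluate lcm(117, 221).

1989

117 = 3² · 13; 221 = 13 · 17
max exponents: 3² · 13 · 17 = 1989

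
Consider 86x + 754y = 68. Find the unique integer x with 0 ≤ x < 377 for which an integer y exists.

106

gcd(86, 754) = 2 (Euclid: 754 = 8·86 + 66; 86 = 1·66 + 20; 66 = 3·20 + 6; 20 = 3·6 + 2; 6 = 3·2 + 0), and 2 | 68.
Extended Euclid: 86·(114) + 754·(-13) = 2. Scale by 34: x₀ = 3876.
General solution x = x₀ + 377t; reducing mod 377 gives x = 106 (and y = -12).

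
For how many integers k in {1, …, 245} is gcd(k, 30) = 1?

65

Prime factors of 30: 2, 3, 5. Count integers ≤ 245 divisible by none of them.
By inclusion–exclusion: 245 − ⌊245/2⌋ − ⌊245/3⌋ − ⌊245/5⌋ + ⌊245/6⌋ + ⌊245/10⌋ + ⌊245/15⌋ − ⌊245/30⌋ = 65.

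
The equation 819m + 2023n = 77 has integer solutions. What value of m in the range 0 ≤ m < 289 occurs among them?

173

Reduce mod 2023: 819m ≡ 77 (mod 2023). With g = gcd(819, 2023) = 7 dividing 77, divide through: 117m ≡ 11 (mod 289).
Since gcd(117, 289) = 1, m ≡ 11·(117)⁻¹ ≡ 173 (mod 289). Smallest non-negative: 173.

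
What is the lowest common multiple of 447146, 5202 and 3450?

668740378950

447146 = 2 · 7 · 19 · 41²; 5202 = 2 · 3² · 17²; 3450 = 2 · 3 · 5² · 23
lcm takes max exponent of each prime: 2 · 3² · 5² · 7 · 17² · 19 · 23 · 41² = 668740378950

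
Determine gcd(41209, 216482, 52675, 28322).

49

gcd(41209, 216482): 216482 = 5·41209 + 10437; 41209 = 3·10437 + 9898; 10437 = 1·9898 + 539; 9898 = 18·539 + 196; 539 = 2·196 + 147; 196 = 1·147 + 49; 147 = 3·49 + 0 → 49
gcd(49, 52675): 52675 = 1075·49 + 0 → 49
gcd(49, 28322): 28322 = 578·49 + 0 → 49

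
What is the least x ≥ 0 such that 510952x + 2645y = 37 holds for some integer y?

2141

Reduce mod 2645: 510952x ≡ 37 (mod 2645). With g = gcd(510952, 2645) = 1 dividing 37, divide through: 510952x ≡ 37 (mod 2645).
Since gcd(510952, 2645) = 1, x ≡ 37·(510952)⁻¹ ≡ 2141 (mod 2645). Smallest non-negative: 2141.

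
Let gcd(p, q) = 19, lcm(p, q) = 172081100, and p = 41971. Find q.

p·q = gcd·lcm = 19·172081100 = 3269540900, so q = 3269540900/41971 = 77900.

77900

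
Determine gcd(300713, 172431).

Euclid: 300713 = 1·172431 + 128282; 172431 = 1·128282 + 44149; 128282 = 2·44149 + 39984; 44149 = 1·39984 + 4165; 39984 = 9·4165 + 2499; 4165 = 1·2499 + 1666; 2499 = 1·1666 + 833; 1666 = 2·833 + 0. Last nonzero remainder: 833.

833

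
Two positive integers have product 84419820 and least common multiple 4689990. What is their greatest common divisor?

From gcd × lcm = pq: gcd = 84419820 / 4689990 = 18.

18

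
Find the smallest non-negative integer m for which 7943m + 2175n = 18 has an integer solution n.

Reduce mod 2175: 7943m ≡ 18 (mod 2175). With g = gcd(7943, 2175) = 1 dividing 18, divide through: 7943m ≡ 18 (mod 2175).
Since gcd(7943, 2175) = 1, m ≡ 18·(7943)⁻¹ ≡ 951 (mod 2175). Smallest non-negative: 951.

951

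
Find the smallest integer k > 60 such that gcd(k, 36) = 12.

84

Multiples of 12 above 60: 12·6, 12·7, … . Need the cofactor coprime to 36/12 = 3.
Checking s = 6, 7, … the first with gcd(s, 3) = 1 is s = 7, giving 84.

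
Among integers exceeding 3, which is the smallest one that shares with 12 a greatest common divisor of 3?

Multiples of 3 above 3: 3·2, 3·3, … . Need the cofactor coprime to 12/3 = 4.
Checking s = 2, 3, … the first with gcd(s, 4) = 1 is s = 3, giving 9.

9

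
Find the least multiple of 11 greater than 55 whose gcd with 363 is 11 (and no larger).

77

363 = 11·33. Any t with gcd(t, 363) = 11 is a multiple of 11, say 11s, with s coprime to 33.
Need s > 55/11, so s ≥ 6. First s ≥ 6 with gcd(s, 33) = 1 is s = 7. Thus t = 11·7 = 77.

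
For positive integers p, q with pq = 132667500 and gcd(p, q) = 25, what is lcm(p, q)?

5306700

For any two positive integers, gcd × lcm equals their product. Hence lcm = 132667500 / 25 = 5306700.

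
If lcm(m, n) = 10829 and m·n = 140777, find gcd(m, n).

13

gcd·lcm = product, so gcd = 140777/10829 = 13.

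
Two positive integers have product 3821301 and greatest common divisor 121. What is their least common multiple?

31581

Since gcd(p,q)·lcm(p,q) = pq, lcm = 3821301/121 = 31581.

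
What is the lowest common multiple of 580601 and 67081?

794842769

580601 = 7² · 17² · 41; 67081 = 7² · 37²
max exponents: 7² · 17² · 37² · 41 = 794842769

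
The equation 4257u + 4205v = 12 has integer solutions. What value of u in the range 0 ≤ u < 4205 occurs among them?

1941

Euclid: 4257 = 1·4205 + 52; 4205 = 80·52 + 45; 52 = 1·45 + 7; 45 = 6·7 + 3; 7 = 2·3 + 1; 3 = 3·1 + 0 → gcd = 1; 12 = 1·12.
Back-substitution yields 4257·(1213) + 4205·(-1228) = 1, so one solution is u = 1213·12 = 14556, v = -1228·12 = -14736.
Solutions in u differ by 4205/1 = 4205; the one in [0, 4205) is 14556 mod 4205 = 1941.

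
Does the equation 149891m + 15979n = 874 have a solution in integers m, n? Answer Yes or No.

gcd(149891, 15979): 149891 = 9·15979 + 6080; 15979 = 2·6080 + 3819; 6080 = 1·3819 + 2261; 3819 = 1·2261 + 1558; 2261 = 1·1558 + 703; 1558 = 2·703 + 152; 703 = 4·152 + 95; 152 = 1·95 + 57; 95 = 1·57 + 38; 57 = 1·38 + 19; 38 = 2·19 + 0 → 19
19 divides 874, so a solution exists.

Yes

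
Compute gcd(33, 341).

11

Euclid: 341 = 10·33 + 11; 33 = 3·11 + 0. Last nonzero remainder: 11.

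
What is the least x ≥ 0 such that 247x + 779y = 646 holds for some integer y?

Reduce mod 779: 247x ≡ 646 (mod 779). With g = gcd(247, 779) = 19 dividing 646, divide through: 13x ≡ 34 (mod 41).
Since gcd(13, 41) = 1, x ≡ 34·(13)⁻¹ ≡ 31 (mod 41). Smallest non-negative: 31.

31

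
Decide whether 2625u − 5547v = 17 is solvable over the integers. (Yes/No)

gcd(2625, 5547): 5547 = 2·2625 + 297; 2625 = 8·297 + 249; 297 = 1·249 + 48; 249 = 5·48 + 9; 48 = 5·9 + 3; 9 = 3·3 + 0 → 3
3 does not divide 17, so a solution does not exist.

No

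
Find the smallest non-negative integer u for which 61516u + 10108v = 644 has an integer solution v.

222

Reduce mod 10108: 61516u ≡ 644 (mod 10108). With g = gcd(61516, 10108) = 28 dividing 644, divide through: 2197u ≡ 23 (mod 361).
Since gcd(2197, 361) = 1, u ≡ 23·(2197)⁻¹ ≡ 222 (mod 361). Smallest non-negative: 222.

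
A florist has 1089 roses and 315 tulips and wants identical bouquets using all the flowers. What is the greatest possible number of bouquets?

9

1089 = 3² · 11²
315 = 3² · 5 · 7
Common: 3² = 9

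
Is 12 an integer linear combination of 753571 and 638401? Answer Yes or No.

gcd(753571, 638401): 753571 = 1·638401 + 115170; 638401 = 5·115170 + 62551; 115170 = 1·62551 + 52619; 62551 = 1·52619 + 9932; 52619 = 5·9932 + 2959; 9932 = 3·2959 + 1055; 2959 = 2·1055 + 849; 1055 = 1·849 + 206; 849 = 4·206 + 25; 206 = 8·25 + 6; 25 = 4·6 + 1; 6 = 6·1 + 0 → 1
1 divides 12, so a solution exists.

Yes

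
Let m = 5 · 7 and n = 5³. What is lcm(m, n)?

max exponent per prime: 5³ · 7 = 875

875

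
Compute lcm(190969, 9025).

190969 = 19² · 23²; 9025 = 5² · 19²
max exponents: 5² · 19² · 23² = 4774225

4774225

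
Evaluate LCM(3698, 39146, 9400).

340190483800

3698 = 2 · 43²; 39146 = 2 · 23² · 37; 9400 = 2³ · 5² · 47
lcm takes max exponent of each prime: 2³ · 5² · 23² · 37 · 43² · 47 = 340190483800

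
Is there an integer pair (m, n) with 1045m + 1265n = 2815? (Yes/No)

By Bézout, 1045m + 1265n = 2815 has integer solutions iff gcd(1045, 1265) | 2815.
Euclid: 1265 = 1·1045 + 220; 1045 = 4·220 + 165; 220 = 1·165 + 55; 165 = 3·55 + 0. gcd = 55; 2815 mod 55 = 10. No.

No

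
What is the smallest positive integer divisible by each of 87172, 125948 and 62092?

87172 = 2² · 19 · 31 · 37; 125948 = 2² · 23 · 37²; 62092 = 2² · 19² · 43
lcm takes max exponent of each prime: 2² · 19² · 23 · 31 · 37² · 43 = 60607814924

60607814924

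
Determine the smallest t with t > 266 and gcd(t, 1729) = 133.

1729 = 133·13. Any t with gcd(t, 1729) = 133 is a multiple of 133, say 133s, with s coprime to 13.
Need s > 266/133, so s ≥ 3. First s ≥ 3 with gcd(s, 13) = 1 is s = 3. Thus t = 133·3 = 399.

399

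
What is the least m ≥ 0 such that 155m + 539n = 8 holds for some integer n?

393

gcd(155, 539) = 1 (Euclid: 539 = 3·155 + 74; 155 = 2·74 + 7; 74 = 10·7 + 4; 7 = 1·4 + 3; 4 = 1·3 + 1; 3 = 3·1 + 0), and 1 | 8.
Extended Euclid: 155·(-153) + 539·(44) = 1. Scale by 8: m₀ = -1224.
General solution m = m₀ + 539t; reducing mod 539 gives m = 393 (and n = -113).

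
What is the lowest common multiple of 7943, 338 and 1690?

79430

7943 = 13² · 47; 338 = 2 · 13²; 1690 = 2 · 5 · 13²
lcm takes max exponent of each prime: 2 · 5 · 13² · 47 = 79430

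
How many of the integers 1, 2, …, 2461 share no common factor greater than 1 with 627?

Prime factors of 627: 3, 11, 19. Count integers ≤ 2461 divisible by none of them.
By inclusion–exclusion: 2461 − ⌊2461/3⌋ − ⌊2461/11⌋ − ⌊2461/19⌋ + ⌊2461/33⌋ + ⌊2461/57⌋ + ⌊2461/209⌋ − ⌊2461/627⌋ = 1414.

1414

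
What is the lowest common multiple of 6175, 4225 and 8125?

lcm(6175, 4225) = 6175·4225/gcd = 26089375/325 = 80275
lcm(80275, 8125) = 80275·8125/gcd = 652234375/325 = 2006875

2006875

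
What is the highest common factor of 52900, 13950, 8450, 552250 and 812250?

50

52900 = 2² · 5² · 23²; 13950 = 2 · 3² · 5² · 31; 8450 = 2 · 5² · 13²; 552250 = 2 · 5³ · 47²; 812250 = 2 · 3² · 5³ · 19²
gcd takes min exponent of each prime: 2 · 5² = 50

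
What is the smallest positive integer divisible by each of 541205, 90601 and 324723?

541205 = 5 · 7² · 47²; 90601 = 7² · 43²; 324723 = 3 · 7² · 47²
lcm takes max exponent of each prime: 3 · 5 · 7² · 43² · 47² = 3002064135

3002064135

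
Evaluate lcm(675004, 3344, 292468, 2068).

696812029232

675004 = 2² · 11 · 23² · 29; 3344 = 2⁴ · 11 · 19; 292468 = 2² · 11 · 17² · 23; 2068 = 2² · 11 · 47
lcm takes max exponent of each prime: 2⁴ · 11 · 17² · 19 · 23² · 29 · 47 = 696812029232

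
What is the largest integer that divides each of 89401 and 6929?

169

89401 = 13² · 23²
6929 = 13² · 41
Common: 13² = 169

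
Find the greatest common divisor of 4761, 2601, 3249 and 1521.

9

gcd(4761, 2601): 4761 = 1·2601 + 2160; 2601 = 1·2160 + 441; 2160 = 4·441 + 396; 441 = 1·396 + 45; 396 = 8·45 + 36; 45 = 1·36 + 9; 36 = 4·9 + 0 → 9
gcd(9, 3249): 3249 = 361·9 + 0 → 9
gcd(9, 1521): 1521 = 169·9 + 0 → 9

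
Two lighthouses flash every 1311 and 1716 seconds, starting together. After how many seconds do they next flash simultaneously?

gcd first: 1716 = 1·1311 + 405; 1311 = 3·405 + 96; 405 = 4·96 + 21; 96 = 4·21 + 12; 21 = 1·12 + 9; 12 = 1·9 + 3; 9 = 3·3 + 0 → gcd = 3
lcm = 1311·1716/gcd = 2249676/3 = 749892

749892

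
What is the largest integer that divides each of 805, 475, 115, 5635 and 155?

805 = 5 · 7 · 23; 475 = 5² · 19; 115 = 5 · 23; 5635 = 5 · 7² · 23; 155 = 5 · 31
gcd takes min exponent of each prime: 5 = 5

5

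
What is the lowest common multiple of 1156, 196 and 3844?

lcm(1156, 196) = 1156·196/gcd = 226576/4 = 56644
lcm(56644, 3844) = 56644·3844/gcd = 217739536/4 = 54434884

54434884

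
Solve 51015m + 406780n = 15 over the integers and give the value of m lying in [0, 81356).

47053

Euclid: 406780 = 7·51015 + 49675; 51015 = 1·49675 + 1340; 49675 = 37·1340 + 95; 1340 = 14·95 + 10; 95 = 9·10 + 5; 10 = 2·5 + 0 → gcd = 5; 15 = 5·3.
Back-substitution yields 51015·(-38553) + 406780·(4835) = 5, so one solution is m = -38553·3 = -115659, n = 4835·3 = 14505.
Solutions in m differ by 406780/5 = 81356; the one in [0, 81356) is -115659 mod 81356 = 47053.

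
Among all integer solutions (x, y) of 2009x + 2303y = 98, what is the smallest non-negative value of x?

31

gcd(2009, 2303) = 49 (Euclid: 2303 = 1·2009 + 294; 2009 = 6·294 + 245; 294 = 1·245 + 49; 245 = 5·49 + 0), and 49 | 98.
Extended Euclid: 2009·(-8) + 2303·(7) = 49. Scale by 2: x₀ = -16.
General solution x = x₀ + 47t; reducing mod 47 gives x = 31 (and y = -27).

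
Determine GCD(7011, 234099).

7011 = 3² · 19 · 41
234099 = 3² · 19 · 37²
Common: 3² · 19 = 171

171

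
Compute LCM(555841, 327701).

555841 = 11 · 13³ · 23; 327701 = 11 · 31³
max exponents: 11 · 13³ · 23 · 31³ = 16559059231

16559059231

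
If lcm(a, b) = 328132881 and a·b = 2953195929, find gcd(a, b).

From gcd × lcm = ab: gcd = 2953195929 / 328132881 = 9.

9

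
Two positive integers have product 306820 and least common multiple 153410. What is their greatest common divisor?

2

From gcd × lcm = ab: gcd = 306820 / 153410 = 2.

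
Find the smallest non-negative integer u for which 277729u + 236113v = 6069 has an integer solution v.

Reduce mod 236113: 277729u ≡ 6069 (mod 236113). With g = gcd(277729, 236113) = 289 dividing 6069, divide through: 961u ≡ 21 (mod 817).
Since gcd(961, 817) = 1, u ≡ 21·(961)⁻¹ ≡ 698 (mod 817). Smallest non-negative: 698.

698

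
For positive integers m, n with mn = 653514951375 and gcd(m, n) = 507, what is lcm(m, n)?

1288984125

Since gcd(m,n)·lcm(m,n) = mn, lcm = 653514951375/507 = 1288984125.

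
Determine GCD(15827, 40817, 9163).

gcd(15827, 40817): 40817 = 2·15827 + 9163; 15827 = 1·9163 + 6664; 9163 = 1·6664 + 2499; 6664 = 2·2499 + 1666; 2499 = 1·1666 + 833; 1666 = 2·833 + 0 → 833
gcd(833, 9163): 9163 = 11·833 + 0 → 833

833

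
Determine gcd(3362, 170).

2

Euclid: 3362 = 19·170 + 132; 170 = 1·132 + 38; 132 = 3·38 + 18; 38 = 2·18 + 2; 18 = 9·2 + 0. Last nonzero remainder: 2.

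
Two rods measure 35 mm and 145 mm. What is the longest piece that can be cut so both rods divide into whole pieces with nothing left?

35 = 5 · 7
145 = 5 · 29
Common: 5 = 5

5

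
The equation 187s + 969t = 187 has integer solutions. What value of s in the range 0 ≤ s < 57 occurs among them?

1

gcd(187, 969) = 17 (Euclid: 969 = 5·187 + 34; 187 = 5·34 + 17; 34 = 2·17 + 0), and 17 | 187.
Extended Euclid: 187·(26) + 969·(-5) = 17. Scale by 11: s₀ = 286.
General solution s = s₀ + 57k; reducing mod 57 gives s = 1 (and t = 0).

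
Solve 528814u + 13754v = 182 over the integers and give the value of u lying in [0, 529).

Reduce mod 13754: 528814u ≡ 182 (mod 13754). With g = gcd(528814, 13754) = 26 dividing 182, divide through: 20339u ≡ 7 (mod 529).
Since gcd(20339, 529) = 1, u ≡ 7·(20339)⁻¹ ≡ 346 (mod 529). Smallest non-negative: 346.

346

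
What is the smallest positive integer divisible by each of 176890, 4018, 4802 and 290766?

lcm(176890, 4018) = 176890·4018/gcd = 710744020/98 = 7252490
lcm(7252490, 4802) = 7252490·4802/gcd = 34826456980/98 = 355372010
lcm(355372010, 290766) = 355372010·290766/gcd = 103330097859660/98 = 1054388753670

1054388753670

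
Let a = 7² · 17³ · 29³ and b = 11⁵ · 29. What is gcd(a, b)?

29

min exponent per shared prime: 29 = 29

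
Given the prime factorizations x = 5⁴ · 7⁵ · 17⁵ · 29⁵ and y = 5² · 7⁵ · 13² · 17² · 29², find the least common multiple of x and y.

max exponent per prime: 5⁴ · 7⁵ · 13² · 17⁵ · 29⁵ = 51700116105930087761875

51700116105930087761875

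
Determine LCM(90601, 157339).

290919811

90601 = 7² · 43²; 157339 = 7² · 13² · 19
max exponents: 7² · 13² · 19 · 43² = 290919811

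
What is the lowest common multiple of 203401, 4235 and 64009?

3765969515

203401 = 11² · 41²; 4235 = 5 · 7 · 11²; 64009 = 11² · 23²
lcm takes max exponent of each prime: 5 · 7 · 11² · 23² · 41² = 3765969515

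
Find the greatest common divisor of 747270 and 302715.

45

747270 = 2 · 3² · 5 · 19² · 23
302715 = 3² · 5 · 7 · 31²
Common: 3² · 5 = 45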